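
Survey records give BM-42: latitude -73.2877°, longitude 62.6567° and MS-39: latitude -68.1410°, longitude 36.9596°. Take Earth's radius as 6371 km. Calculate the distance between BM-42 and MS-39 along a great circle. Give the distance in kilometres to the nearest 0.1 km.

Δφ = 5.1467°,  Δλ = -25.6971°
a = sin²(Δφ/2) + cos φ₁ cos φ₂ sin²(Δλ/2) = 0.007310
c = 2·arcsin(√a) = 0.171211 rad = 9.8097°
d = R·c = 6371 × 0.171211 = 1090.8 km

1090.8 km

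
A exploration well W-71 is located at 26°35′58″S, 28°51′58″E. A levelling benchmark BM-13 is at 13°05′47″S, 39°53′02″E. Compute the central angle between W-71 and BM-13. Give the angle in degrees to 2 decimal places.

W-71: φ = -26.59944°, λ = +28.86611°
BM-13: φ = -13.09639°, λ = +39.88389°
Δφ = 13.5031°,  Δλ = 11.0178°
a = sin²(Δφ/2) + cos φ₁ cos φ₂ sin²(Δλ/2) = 0.021848
c = 2·arcsin(√a) = 0.296705 rad = 17.0000°

17.00°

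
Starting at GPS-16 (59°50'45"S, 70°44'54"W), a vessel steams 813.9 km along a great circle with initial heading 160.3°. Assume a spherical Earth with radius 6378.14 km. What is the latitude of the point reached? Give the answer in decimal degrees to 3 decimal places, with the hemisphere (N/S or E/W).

66.611°S

GPS-16: φ = -59.84583°, λ = -70.74833°
δ = d/R = 813.9/6378.14 = 0.127608 rad
φ₂ = arcsin(sin φ₁ cos δ + cos φ₁ sin δ cos θ)
   = arcsin(-0.86468·0.99187 + 0.50233·0.12726·-0.94147) = -66.61115°
λ₂ = λ₁ + atan2(sin θ sin δ cos φ₁, cos δ − sin φ₁ sin φ₂) = -64.54443°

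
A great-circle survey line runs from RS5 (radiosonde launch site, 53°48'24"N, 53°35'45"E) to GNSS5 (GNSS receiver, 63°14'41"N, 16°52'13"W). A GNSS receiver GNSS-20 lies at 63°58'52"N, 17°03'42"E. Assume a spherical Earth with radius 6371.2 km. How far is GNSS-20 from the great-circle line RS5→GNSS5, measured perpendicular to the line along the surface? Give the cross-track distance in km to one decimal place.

16.4 km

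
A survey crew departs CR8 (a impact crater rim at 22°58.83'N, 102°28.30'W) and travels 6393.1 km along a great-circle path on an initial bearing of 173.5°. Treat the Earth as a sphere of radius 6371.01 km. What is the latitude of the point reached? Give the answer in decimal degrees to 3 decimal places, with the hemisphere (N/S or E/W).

34.168°S

CR8: φ = +22.98050°, λ = -102.47167°
δ = d/R = 6393.1/6371.01 = 1.003467 rad
φ₂ = arcsin(sin φ₁ cos δ + cos φ₁ sin δ cos θ)
   = arcsin(0.39042·0.53738 + 0.92064·0.84334·-0.99357) = -34.16762°
λ₂ = λ₁ + atan2(sin θ sin δ cos φ₁, cos δ − sin φ₁ sin φ₂) = -95.84588°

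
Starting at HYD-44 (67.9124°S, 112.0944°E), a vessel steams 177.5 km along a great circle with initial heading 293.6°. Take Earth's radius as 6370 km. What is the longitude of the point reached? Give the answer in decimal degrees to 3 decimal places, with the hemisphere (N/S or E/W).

δ = d/R = 177.5/6370 = 0.027865 rad
φ₂ = arcsin(sin φ₁ cos δ + cos φ₁ sin δ cos θ)
   = arcsin(-0.92661·0.99961 + 0.37602·0.02786·0.40035) = -67.22854°
λ₂ = λ₁ + atan2(sin θ sin δ cos φ₁, cos δ − sin φ₁ sin φ₂) = 108.31229°

108.312°E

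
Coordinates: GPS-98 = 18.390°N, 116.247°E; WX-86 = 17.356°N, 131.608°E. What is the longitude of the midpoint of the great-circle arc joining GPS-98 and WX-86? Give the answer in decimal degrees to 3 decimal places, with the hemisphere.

123.950°E

Bx = cos φ₂ cos Δλ = 0.920372,  By = cos φ₂ sin Δλ = 0.252839
φₘ = atan2(sin φ₁ + sin φ₂, √((cos φ₁ + Bx)² + By²)) = 18.02437°
λₘ = λ₁ + atan2(By, cos φ₁ + Bx) = 123.94998°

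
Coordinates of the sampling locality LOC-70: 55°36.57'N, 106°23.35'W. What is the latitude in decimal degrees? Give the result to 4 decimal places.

55.6095°N

55° + 36.57′/60 = 55 + 0.60950 = 55.6095°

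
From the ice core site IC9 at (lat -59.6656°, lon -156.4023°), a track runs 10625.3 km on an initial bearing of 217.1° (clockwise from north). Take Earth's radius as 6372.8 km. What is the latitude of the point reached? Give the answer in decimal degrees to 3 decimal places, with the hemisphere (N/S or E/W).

18.529°S

δ = d/R = 10625.3/6372.8 = 1.667289 rad
φ₂ = arcsin(sin φ₁ cos δ + cos φ₁ sin δ cos θ)
   = arcsin(-0.86309·-0.09634 + 0.50505·0.99535·-0.79758) = -18.52931°
λ₂ = λ₁ + atan2(sin θ sin δ cos φ₁, cos δ − sin φ₁ sin φ₂) = 62.88636°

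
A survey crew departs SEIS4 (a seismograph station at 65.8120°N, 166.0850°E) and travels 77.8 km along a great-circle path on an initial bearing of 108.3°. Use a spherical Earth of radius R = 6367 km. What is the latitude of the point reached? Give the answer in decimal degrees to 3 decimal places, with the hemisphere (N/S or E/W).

δ = d/R = 77.8/6367 = 0.012219 rad
φ₂ = arcsin(sin φ₁ cos δ + cos φ₁ sin δ cos θ)
   = arcsin(0.91221·0.99993 + 0.40973·0.01222·-0.31399) = 65.58367°
λ₂ = λ₁ + atan2(sin θ sin δ cos φ₁, cos δ − sin φ₁ sin φ₂) = 167.69321°

65.584°N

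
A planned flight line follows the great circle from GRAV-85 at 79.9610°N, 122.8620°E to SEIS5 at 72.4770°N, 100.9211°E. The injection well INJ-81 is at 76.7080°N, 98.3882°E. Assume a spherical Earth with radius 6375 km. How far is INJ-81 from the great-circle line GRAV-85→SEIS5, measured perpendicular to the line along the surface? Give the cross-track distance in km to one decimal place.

255.3 km

δ₁₃ = central angle GRAV-85→INJ-81 = 0.102145 rad  (haversine)
θ₁₃ = bearing GRAV-85→INJ-81 = 249.083°,  θ₁₂ = bearing GRAV-85→SEIS5 = 225.965°
dₓₜ = R·arcsin(sin δ₁₃ · sin(θ₁₃ − θ₁₂)) = 6375·arcsin(0.10197·sin(23.118°)) = 255.296 km
|dₓₜ| = 255.296 km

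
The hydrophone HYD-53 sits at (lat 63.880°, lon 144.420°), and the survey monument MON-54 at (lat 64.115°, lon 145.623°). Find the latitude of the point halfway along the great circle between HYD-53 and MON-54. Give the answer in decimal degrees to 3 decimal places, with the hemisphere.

Bx = cos φ₂ cos Δλ = 0.436470,  By = cos φ₂ sin Δλ = 0.009166
φₘ = atan2(sin φ₁ + sin φ₂, √((cos φ₁ + Bx)² + By²)) = 63.99874°
λₘ = λ₁ + atan2(By, cos φ₁ + Bx) = 145.01897°

63.999°N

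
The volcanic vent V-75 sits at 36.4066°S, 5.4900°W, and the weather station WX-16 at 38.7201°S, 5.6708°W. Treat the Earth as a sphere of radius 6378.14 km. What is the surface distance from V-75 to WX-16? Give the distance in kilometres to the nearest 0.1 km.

Δφ = -2.3135°,  Δλ = -0.1808°
a = sin²(Δφ/2) + cos φ₁ cos φ₂ sin²(Δλ/2) = 0.000409
c = 2·arcsin(√a) = 0.040456 rad = 2.3179°
d = R·c = 6378.14 × 0.040456 = 258.0 km

258.0 km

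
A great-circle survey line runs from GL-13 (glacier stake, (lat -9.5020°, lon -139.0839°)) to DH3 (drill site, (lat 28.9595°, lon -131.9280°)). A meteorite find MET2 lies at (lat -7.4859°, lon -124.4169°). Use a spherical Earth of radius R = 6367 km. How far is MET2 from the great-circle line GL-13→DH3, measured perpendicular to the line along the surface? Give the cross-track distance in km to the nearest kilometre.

δ₁₃ = central angle GL-13→MET2 = 0.255584 rad  (haversine)
θ₁₃ = bearing GL-13→MET2 = 83.220°,  θ₁₂ = bearing GL-13→DH3 = 9.957°
dₓₜ = R·arcsin(sin δ₁₃ · sin(θ₁₃ − θ₁₂)) = 6367·arcsin(0.25281·sin(73.263°)) = 1556.926 km
|dₓₜ| = 1556.926 km

1557 km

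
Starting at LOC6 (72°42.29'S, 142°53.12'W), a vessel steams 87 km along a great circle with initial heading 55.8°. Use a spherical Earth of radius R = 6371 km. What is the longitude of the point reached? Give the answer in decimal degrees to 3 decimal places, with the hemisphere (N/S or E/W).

LOC6: φ = -72.70483°, λ = -142.88533°
δ = d/R = 87/6371 = 0.013656 rad
φ₂ = arcsin(sin φ₁ cos δ + cos φ₁ sin δ cos θ)
   = arcsin(-0.95479·0.99991 + 0.29729·0.01366·0.56208) = -72.25361°
λ₂ = λ₁ + atan2(sin θ sin δ cos φ₁, cos δ − sin φ₁ sin φ₂) = -140.76186°

140.762°W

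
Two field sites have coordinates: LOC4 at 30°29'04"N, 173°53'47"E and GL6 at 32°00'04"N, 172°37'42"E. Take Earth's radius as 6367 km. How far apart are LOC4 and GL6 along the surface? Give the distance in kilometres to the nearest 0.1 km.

207.2 km

LOC4: φ = +30.48444°, λ = +173.89639°
GL6: φ = +32.00111°, λ = +172.62833°
Δφ = 1.5167°,  Δλ = -1.2681°
a = sin²(Δφ/2) + cos φ₁ cos φ₂ sin²(Δλ/2) = 0.000265
c = 2·arcsin(√a) = 0.032538 rad = 1.8643°
d = R·c = 6367 × 0.032538 = 207.2 km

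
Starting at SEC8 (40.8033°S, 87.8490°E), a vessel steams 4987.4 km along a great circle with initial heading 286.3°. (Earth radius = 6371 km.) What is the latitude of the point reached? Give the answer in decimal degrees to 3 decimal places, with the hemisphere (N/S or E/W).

18.265°S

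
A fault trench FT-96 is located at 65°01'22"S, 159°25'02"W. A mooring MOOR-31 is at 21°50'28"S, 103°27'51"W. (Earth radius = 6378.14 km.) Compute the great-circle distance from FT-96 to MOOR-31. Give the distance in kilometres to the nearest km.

6253 km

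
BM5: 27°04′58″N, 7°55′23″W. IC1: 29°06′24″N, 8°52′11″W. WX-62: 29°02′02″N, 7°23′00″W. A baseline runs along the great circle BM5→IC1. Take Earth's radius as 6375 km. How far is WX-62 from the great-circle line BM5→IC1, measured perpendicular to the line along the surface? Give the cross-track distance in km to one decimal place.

130.7 km

BM5: φ = +27.08278°, λ = -7.92306°
IC1: φ = +29.10667°, λ = -8.86972°
WX-62: φ = +29.03389°, λ = -7.38333°
δ₁₃ = central angle BM5→WX-62 = 0.035053 rad  (haversine)
θ₁₃ = bearing BM5→WX-62 = 13.592°,  θ₁₂ = bearing BM5→IC1 = 337.799°
dₓₜ = R·arcsin(sin δ₁₃ · sin(θ₁₃ − θ₁₂)) = 6375·arcsin(0.03505·sin(-324.207°)) = 130.678 km
|dₓₜ| = 130.678 km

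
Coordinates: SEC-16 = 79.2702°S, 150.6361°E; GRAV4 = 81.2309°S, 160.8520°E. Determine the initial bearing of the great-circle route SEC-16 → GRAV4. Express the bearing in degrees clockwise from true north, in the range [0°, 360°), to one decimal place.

Δλ = 10.2159°
y = sin Δλ · cos φ₂ = 0.027039
x = cos φ₁ sin φ₂ − sin φ₁ cos φ₂ cos Δλ = -0.036589
θ = atan2(y, x) = 143.5359° → 143.5359° (mod 360°)

143.5°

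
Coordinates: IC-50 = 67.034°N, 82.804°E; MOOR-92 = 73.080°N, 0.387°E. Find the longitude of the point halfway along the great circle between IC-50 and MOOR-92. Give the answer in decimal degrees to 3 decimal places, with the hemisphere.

Bx = cos φ₂ cos Δλ = 0.038406,  By = cos φ₂ sin Δλ = -0.288491
φₘ = atan2(sin φ₁ + sin φ₂, √((cos φ₁ + Bx)² + By²)) = 74.61405°
λₘ = λ₁ + atan2(By, cos φ₁ + Bx) = 48.85889°

48.859°E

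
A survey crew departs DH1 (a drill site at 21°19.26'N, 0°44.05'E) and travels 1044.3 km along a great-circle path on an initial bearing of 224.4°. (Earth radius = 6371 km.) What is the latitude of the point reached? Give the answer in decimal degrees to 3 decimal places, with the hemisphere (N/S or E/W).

14.484°N

DH1: φ = +21.32100°, λ = +0.73417°
δ = d/R = 1044.3/6371 = 0.163915 rad
φ₂ = arcsin(sin φ₁ cos δ + cos φ₁ sin δ cos θ)
   = arcsin(0.36359·0.98660 + 0.93156·0.16318·-0.71447) = 14.48402°
λ₂ = λ₁ + atan2(sin θ sin δ cos φ₁, cos δ − sin φ₁ sin φ₂) = -6.03791°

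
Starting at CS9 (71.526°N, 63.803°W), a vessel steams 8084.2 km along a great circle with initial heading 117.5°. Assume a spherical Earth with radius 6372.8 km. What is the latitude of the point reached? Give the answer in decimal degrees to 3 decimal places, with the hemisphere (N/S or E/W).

δ = d/R = 8084.2/6372.8 = 1.268548 rad
φ₂ = arcsin(sin φ₁ cos δ + cos φ₁ sin δ cos θ)
   = arcsin(0.94847·0.29767 + 0.31687·0.95467·-0.46175) = 8.20090°
λ₂ = λ₁ + atan2(sin θ sin δ cos φ₁, cos δ − sin φ₁ sin φ₂) = -4.98233°

8.201°N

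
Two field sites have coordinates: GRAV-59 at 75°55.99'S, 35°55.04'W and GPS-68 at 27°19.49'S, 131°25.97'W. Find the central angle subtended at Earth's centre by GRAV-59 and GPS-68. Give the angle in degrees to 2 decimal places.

GRAV-59: φ = -75.93317°, λ = -35.91733°
GPS-68: φ = -27.32483°, λ = -131.43283°
Δφ = 48.6083°,  Δλ = -95.5155°
a = sin²(Δφ/2) + cos φ₁ cos φ₂ sin²(Δλ/2) = 0.287742
c = 2·arcsin(√a) = 1.132370 rad = 64.8800°

64.88°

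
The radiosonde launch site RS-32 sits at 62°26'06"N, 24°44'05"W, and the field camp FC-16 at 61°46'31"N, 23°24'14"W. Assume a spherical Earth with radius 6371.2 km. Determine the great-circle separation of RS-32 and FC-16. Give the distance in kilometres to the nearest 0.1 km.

RS-32: φ = +62.43500°, λ = -24.73472°
FC-16: φ = +61.77528°, λ = -23.40389°
Δφ = -0.6597°,  Δλ = 1.3308°
a = sin²(Δφ/2) + cos φ₁ cos φ₂ sin²(Δλ/2) = 0.000063
c = 2·arcsin(√a) = 0.015832 rad = 0.9071°
d = R·c = 6371.2 × 0.015832 = 100.9 km

100.9 km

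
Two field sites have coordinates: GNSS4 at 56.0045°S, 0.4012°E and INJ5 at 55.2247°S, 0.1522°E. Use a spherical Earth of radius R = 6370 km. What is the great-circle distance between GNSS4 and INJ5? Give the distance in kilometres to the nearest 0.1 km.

Δφ = 0.7798°,  Δλ = -0.2490°
a = sin²(Δφ/2) + cos φ₁ cos φ₂ sin²(Δλ/2) = 0.000048
c = 2·arcsin(√a) = 0.013830 rad = 0.7924°
d = R·c = 6370 × 0.013830 = 88.1 km

88.1 km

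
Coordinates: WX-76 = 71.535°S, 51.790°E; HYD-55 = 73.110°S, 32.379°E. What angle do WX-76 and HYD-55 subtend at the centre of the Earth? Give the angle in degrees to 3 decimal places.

6.071°

Δφ = -1.5750°,  Δλ = -19.4110°
a = sin²(Δφ/2) + cos φ₁ cos φ₂ sin²(Δλ/2) = 0.002804
c = 2·arcsin(√a) = 0.105958 rad = 6.0710°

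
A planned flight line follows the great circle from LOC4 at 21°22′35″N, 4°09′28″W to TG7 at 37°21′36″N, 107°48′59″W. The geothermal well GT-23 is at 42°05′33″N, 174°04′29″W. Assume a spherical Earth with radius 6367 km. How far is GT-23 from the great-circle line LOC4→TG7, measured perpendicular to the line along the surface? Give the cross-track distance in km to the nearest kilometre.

4146 km

LOC4: φ = +21.37639°, λ = -4.15778°
TG7: φ = +37.36000°, λ = -107.81639°
GT-23: φ = +42.09250°, λ = -174.07472°
δ₁₃ = central angle LOC4→GT-23 = 2.021958 rad  (haversine)
θ₁₃ = bearing LOC4→GT-23 = 351.700°,  θ₁₂ = bearing LOC4→TG7 = 309.358°
dₓₜ = R·arcsin(sin δ₁₃ · sin(θ₁₃ − θ₁₂)) = 6367·arcsin(0.89994·sin(42.341°)) = 4146.261 km
|dₓₜ| = 4146.261 km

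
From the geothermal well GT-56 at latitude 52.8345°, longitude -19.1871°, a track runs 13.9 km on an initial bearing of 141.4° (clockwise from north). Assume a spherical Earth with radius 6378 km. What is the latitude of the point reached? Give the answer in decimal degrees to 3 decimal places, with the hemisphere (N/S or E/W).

δ = d/R = 13.9/6378 = 0.002179 rad
φ₂ = arcsin(sin φ₁ cos δ + cos φ₁ sin δ cos θ)
   = arcsin(0.79689·1.00000 + 0.60412·0.00218·-0.78152) = 52.73684°
λ₂ = λ₁ + atan2(sin θ sin δ cos φ₁, cos δ − sin φ₁ sin φ₂) = -19.05844°

52.737°N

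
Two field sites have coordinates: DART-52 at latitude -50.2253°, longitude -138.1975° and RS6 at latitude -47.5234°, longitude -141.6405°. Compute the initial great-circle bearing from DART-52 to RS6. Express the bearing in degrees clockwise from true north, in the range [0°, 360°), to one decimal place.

Δλ = -3.4430°
y = sin Δλ · cos φ₂ = -0.040555
x = cos φ₁ sin φ₂ − sin φ₁ cos φ₂ cos Δλ = 0.046203
θ = atan2(y, x) = -41.2753° → 318.7247° (mod 360°)

318.7°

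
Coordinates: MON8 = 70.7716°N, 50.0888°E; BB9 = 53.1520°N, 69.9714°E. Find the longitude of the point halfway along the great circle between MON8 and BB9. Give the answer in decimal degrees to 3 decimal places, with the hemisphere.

Bx = cos φ₂ cos Δλ = 0.563947,  By = cos φ₂ sin Δλ = 0.203952
φₘ = atan2(sin φ₁ + sin φ₂, √((cos φ₁ + Bx)² + By²)) = 62.28928°
λₘ = λ₁ + atan2(By, cos φ₁ + Bx) = 62.95000°

62.950°E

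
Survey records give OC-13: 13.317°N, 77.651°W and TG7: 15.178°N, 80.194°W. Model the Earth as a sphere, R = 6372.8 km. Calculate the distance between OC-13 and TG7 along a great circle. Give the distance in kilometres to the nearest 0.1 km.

343.5 km

Δφ = 1.8610°,  Δλ = -2.5430°
a = sin²(Δφ/2) + cos φ₁ cos φ₂ sin²(Δλ/2) = 0.000726
c = 2·arcsin(√a) = 0.053901 rad = 3.0883°
d = R·c = 6372.8 × 0.053901 = 343.5 km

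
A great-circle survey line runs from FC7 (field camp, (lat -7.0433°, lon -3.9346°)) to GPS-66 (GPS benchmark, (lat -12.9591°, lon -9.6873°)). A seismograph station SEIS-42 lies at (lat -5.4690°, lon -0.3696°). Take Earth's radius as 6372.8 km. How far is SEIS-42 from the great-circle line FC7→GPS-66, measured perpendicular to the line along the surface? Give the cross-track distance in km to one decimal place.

δ₁₃ = central angle FC7→SEIS-42 = 0.067677 rad  (haversine)
θ₁₃ = bearing FC7→SEIS-42 = 66.249°,  θ₁₂ = bearing FC7→GPS-66 = 223.297°
dₓₜ = R·arcsin(sin δ₁₃ · sin(θ₁₃ − θ₁₂)) = 6372.8·arcsin(0.06763·sin(-157.048°)) = -168.078 km
|dₓₜ| = 168.078 km

168.1 km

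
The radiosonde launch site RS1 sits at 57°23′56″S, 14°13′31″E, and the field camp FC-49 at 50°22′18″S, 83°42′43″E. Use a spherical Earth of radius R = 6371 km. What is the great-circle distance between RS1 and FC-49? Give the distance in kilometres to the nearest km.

RS1: φ = -57.39889°, λ = +14.22528°
FC-49: φ = -50.37167°, λ = +83.71194°
Δφ = 7.0272°,  Δλ = 69.4867°
a = sin²(Δφ/2) + cos φ₁ cos φ₂ sin²(Δλ/2) = 0.115366
c = 2·arcsin(√a) = 0.693102 rad = 39.7118°
d = R·c = 6371 × 0.693102 = 4415.8 km

4416 km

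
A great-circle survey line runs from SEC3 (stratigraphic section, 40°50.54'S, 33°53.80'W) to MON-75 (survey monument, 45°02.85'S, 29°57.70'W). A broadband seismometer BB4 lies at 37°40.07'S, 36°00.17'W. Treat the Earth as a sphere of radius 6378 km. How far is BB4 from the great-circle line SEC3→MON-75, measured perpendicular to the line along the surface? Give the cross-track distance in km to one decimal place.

SEC3: φ = -40.84233°, λ = -33.89667°
MON-75: φ = -45.04750°, λ = -29.96167°
BB4: φ = -37.66783°, λ = -36.00283°
δ₁₃ = central angle SEC3→BB4 = 0.062284 rad  (haversine)
θ₁₃ = bearing SEC3→BB4 = 332.136°,  θ₁₂ = bearing SEC3→MON-75 = 146.915°
dₓₜ = R·arcsin(sin δ₁₃ · sin(θ₁₃ − θ₁₂)) = 6378·arcsin(0.06224·sin(185.221°)) = -36.128 km
|dₓₜ| = 36.128 km

36.1 km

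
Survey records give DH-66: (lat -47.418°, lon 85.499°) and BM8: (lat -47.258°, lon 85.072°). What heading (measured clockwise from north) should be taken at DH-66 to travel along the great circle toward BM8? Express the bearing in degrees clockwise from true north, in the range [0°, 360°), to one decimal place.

298.8°

Δλ = -0.4270°
y = sin Δλ · cos φ₂ = -0.005058
x = cos φ₁ sin φ₂ − sin φ₁ cos φ₂ cos Δλ = 0.002779
θ = atan2(y, x) = -61.2175° → 298.7825° (mod 360°)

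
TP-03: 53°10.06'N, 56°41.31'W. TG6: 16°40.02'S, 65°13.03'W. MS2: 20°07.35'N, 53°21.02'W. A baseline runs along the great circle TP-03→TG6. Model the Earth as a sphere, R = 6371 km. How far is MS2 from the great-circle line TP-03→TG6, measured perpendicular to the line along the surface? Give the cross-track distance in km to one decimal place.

TP-03: φ = +53.16767°, λ = -56.68850°
TG6: φ = -16.66700°, λ = -65.21717°
MS2: φ = +20.12250°, λ = -53.35033°
δ₁₃ = central angle TP-03→MS2 = 0.578496 rad  (haversine)
θ₁₃ = bearing TP-03→MS2 = 174.261°,  θ₁₂ = bearing TP-03→TG6 = 188.684°
dₓₜ = R·arcsin(sin δ₁₃ · sin(θ₁₃ − θ₁₂)) = 6371·arcsin(0.54677·sin(-14.423°)) = -870.338 km
|dₓₜ| = 870.338 km

870.3 km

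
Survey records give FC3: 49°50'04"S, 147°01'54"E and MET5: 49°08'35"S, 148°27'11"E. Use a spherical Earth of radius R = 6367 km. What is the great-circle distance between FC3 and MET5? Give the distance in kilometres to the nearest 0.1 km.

FC3: φ = -49.83444°, λ = +147.03167°
MET5: φ = -49.14306°, λ = +148.45306°
Δφ = 0.6914°,  Δλ = 1.4214°
a = sin²(Δφ/2) + cos φ₁ cos φ₂ sin²(Δλ/2) = 0.000101
c = 2·arcsin(√a) = 0.020132 rad = 1.1535°
d = R·c = 6367 × 0.020132 = 128.2 km

128.2 km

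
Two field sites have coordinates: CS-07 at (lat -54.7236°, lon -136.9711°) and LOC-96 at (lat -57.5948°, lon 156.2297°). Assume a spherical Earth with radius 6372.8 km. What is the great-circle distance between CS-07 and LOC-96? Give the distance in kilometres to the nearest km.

Δφ = -2.8712°,  Δλ = -66.7992°
a = sin²(Δφ/2) + cos φ₁ cos φ₂ sin²(Δλ/2) = 0.094412
c = 2·arcsin(√a) = 0.624636 rad = 35.7890°
d = R·c = 6372.8 × 0.624636 = 3980.7 km

3981 km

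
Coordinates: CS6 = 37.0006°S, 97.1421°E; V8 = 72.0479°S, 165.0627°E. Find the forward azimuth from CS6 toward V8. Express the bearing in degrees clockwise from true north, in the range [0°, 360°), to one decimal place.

Δλ = 67.9206°
y = sin Δλ · cos φ₂ = 0.285618
x = cos φ₁ sin φ₂ − sin φ₁ cos φ₂ cos Δλ = -0.690022
θ = atan2(y, x) = 157.5141° → 157.5141° (mod 360°)

157.5°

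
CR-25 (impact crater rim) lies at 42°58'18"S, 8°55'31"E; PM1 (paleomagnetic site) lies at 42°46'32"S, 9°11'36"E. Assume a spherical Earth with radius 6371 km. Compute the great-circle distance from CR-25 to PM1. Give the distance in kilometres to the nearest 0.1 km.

30.9 km

CR-25: φ = -42.97167°, λ = +8.92528°
PM1: φ = -42.77556°, λ = +9.19333°
Δφ = 0.1961°,  Δλ = 0.2681°
a = sin²(Δφ/2) + cos φ₁ cos φ₂ sin²(Δλ/2) = 0.000006
c = 2·arcsin(√a) = 0.004845 rad = 0.2776°
d = R·c = 6371 × 0.004845 = 30.9 km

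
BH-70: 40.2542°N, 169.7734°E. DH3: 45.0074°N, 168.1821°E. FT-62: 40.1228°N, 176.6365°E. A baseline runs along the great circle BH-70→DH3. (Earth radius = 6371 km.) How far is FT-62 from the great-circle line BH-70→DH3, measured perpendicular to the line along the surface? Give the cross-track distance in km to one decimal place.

569.1 km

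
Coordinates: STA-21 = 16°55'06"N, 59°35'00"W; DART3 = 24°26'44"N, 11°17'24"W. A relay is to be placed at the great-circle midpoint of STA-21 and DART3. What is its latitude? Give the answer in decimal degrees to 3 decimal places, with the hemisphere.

STA-21: φ = +16.91833°, λ = -59.58333°
DART3: φ = +24.44556°, λ = -11.29000°
Bx = cos φ₂ cos Δλ = 0.605675,  By = cos φ₂ sin Δλ = 0.679635
φₘ = atan2(sin φ₁ + sin φ₂, √((cos φ₁ + Bx)² + By²)) = 22.47398°
λₘ = λ₁ + atan2(By, cos φ₁ + Bx) = -36.07450°

22.474°N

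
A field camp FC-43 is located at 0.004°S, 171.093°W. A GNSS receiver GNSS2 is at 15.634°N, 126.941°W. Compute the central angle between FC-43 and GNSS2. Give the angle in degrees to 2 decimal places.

46.30°

Δφ = 15.6380°,  Δλ = 44.1520°
a = sin²(Δφ/2) + cos φ₁ cos φ₂ sin²(Δλ/2) = 0.154535
c = 2·arcsin(√a) = 0.808021 rad = 46.2962°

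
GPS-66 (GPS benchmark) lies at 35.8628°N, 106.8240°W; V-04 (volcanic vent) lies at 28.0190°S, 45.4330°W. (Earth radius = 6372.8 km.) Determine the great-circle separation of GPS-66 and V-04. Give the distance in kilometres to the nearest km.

Δφ = -63.8818°,  Δλ = 61.3910°
a = sin²(Δφ/2) + cos φ₁ cos φ₂ sin²(Δλ/2) = 0.466319
c = 2·arcsin(√a) = 1.503384 rad = 86.1375°
d = R·c = 6372.8 × 1.503384 = 9580.8 km

9581 km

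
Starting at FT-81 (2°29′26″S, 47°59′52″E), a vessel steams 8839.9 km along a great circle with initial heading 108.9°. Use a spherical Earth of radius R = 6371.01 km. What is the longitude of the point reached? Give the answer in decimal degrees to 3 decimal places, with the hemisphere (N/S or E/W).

127.746°E

FT-81: φ = -2.49056°, λ = +47.99778°
δ = d/R = 8839.9/6371.01 = 1.387519 rad
φ₂ = arcsin(sin φ₁ cos δ + cos φ₁ sin δ cos θ)
   = arcsin(-0.04345·0.18225 + 0.99906·0.98325·-0.32392) = -19.03291°
λ₂ = λ₁ + atan2(sin θ sin δ cos φ₁, cos δ − sin φ₁ sin φ₂) = 127.74625°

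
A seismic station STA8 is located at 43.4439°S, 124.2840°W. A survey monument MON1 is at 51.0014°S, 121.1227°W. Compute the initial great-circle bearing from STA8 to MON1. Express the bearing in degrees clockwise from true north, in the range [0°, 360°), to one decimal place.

165.3°

Δλ = 3.1613°
y = sin Δλ · cos φ₂ = 0.034704
x = cos φ₁ sin φ₂ − sin φ₁ cos φ₂ cos Δλ = -0.132180
θ = atan2(y, x) = 165.2889° → 165.2889° (mod 360°)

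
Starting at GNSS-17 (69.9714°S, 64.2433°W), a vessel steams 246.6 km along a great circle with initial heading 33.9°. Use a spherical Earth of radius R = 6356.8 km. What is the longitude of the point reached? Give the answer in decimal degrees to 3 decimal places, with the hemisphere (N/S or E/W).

δ = d/R = 246.6/6356.8 = 0.038793 rad
φ₂ = arcsin(sin φ₁ cos δ + cos φ₁ sin δ cos θ)
   = arcsin(-0.93952·0.99925 + 0.34249·0.03878·0.83001) = -68.09289°
λ₂ = λ₁ + atan2(sin θ sin δ cos φ₁, cos δ − sin φ₁ sin φ₂) = -60.91962°

60.920°W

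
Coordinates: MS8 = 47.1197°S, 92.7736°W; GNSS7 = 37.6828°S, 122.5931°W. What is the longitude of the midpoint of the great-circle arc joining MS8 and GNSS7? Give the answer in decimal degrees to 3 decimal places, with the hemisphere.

108.833°W

Bx = cos φ₂ cos Δλ = 0.686622,  By = cos φ₂ sin Δλ = -0.393542
φₘ = atan2(sin φ₁ + sin φ₂, √((cos φ₁ + Bx)² + By²)) = -43.37390°
λₘ = λ₁ + atan2(By, cos φ₁ + Bx) = -108.83304°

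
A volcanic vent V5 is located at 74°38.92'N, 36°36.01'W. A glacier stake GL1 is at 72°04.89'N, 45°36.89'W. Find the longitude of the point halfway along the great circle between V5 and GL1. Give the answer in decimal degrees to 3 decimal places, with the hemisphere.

V5: φ = +74.64867°, λ = -36.60017°
GL1: φ = +72.08150°, λ = -45.61483°
Bx = cos φ₂ cos Δλ = 0.303864,  By = cos φ₂ sin Δλ = -0.048207
φₘ = atan2(sin φ₁ + sin φ₂, √((cos φ₁ + Bx)² + By²)) = 73.41343°
λₘ = λ₁ + atan2(By, cos φ₁ + Bx) = -41.44622°

41.446°W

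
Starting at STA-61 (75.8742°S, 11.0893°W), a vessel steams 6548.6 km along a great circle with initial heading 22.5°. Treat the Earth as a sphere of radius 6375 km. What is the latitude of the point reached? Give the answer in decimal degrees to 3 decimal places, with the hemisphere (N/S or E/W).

17.973°S

δ = d/R = 6548.6/6375 = 1.027231 rad
φ₂ = arcsin(sin φ₁ cos δ + cos φ₁ sin δ cos θ)
   = arcsin(-0.96976·0.51719 + 0.24405·0.85587·0.92388) = -17.97337°
λ₂ = λ₁ + atan2(sin θ sin δ cos φ₁, cos δ − sin φ₁ sin φ₂) = 9.05165°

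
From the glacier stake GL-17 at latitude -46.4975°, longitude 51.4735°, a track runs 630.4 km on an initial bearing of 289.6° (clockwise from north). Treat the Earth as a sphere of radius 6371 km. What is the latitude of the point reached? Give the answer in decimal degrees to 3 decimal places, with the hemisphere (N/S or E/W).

44.346°S

δ = d/R = 630.4/6371 = 0.098948 rad
φ₂ = arcsin(sin φ₁ cos δ + cos φ₁ sin δ cos θ)
   = arcsin(-0.72534·0.99511 + 0.68839·0.09879·0.33545) = -44.34559°
λ₂ = λ₁ + atan2(sin θ sin δ cos φ₁, cos δ − sin φ₁ sin φ₂) = 43.99621°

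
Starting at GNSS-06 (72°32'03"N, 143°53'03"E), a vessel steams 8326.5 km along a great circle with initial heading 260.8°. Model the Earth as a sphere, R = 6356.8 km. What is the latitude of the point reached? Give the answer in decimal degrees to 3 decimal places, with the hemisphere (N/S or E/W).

GNSS-06: φ = +72.53417°, λ = +143.88417°
δ = d/R = 8326.5/6356.8 = 1.309857 rad
φ₂ = arcsin(sin φ₁ cos δ + cos φ₁ sin δ cos θ)
   = arcsin(0.95390·0.25799 + 0.30014·0.96615·-0.15988) = 11.52128°
λ₂ = λ₁ + atan2(sin θ sin δ cos φ₁, cos δ − sin φ₁ sin φ₂) = 67.14600°

11.521°N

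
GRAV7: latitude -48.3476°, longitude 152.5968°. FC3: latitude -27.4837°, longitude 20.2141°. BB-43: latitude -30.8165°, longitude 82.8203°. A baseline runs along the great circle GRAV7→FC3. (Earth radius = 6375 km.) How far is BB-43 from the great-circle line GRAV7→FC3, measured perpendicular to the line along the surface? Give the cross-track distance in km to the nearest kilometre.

3563 km

δ₁₃ = central angle GRAV7→BB-43 = 0.951962 rad  (haversine)
θ₁₃ = bearing GRAV7→BB-43 = 261.624°,  θ₁₂ = bearing GRAV7→FC3 = 221.011°
dₓₜ = R·arcsin(sin δ₁₃ · sin(θ₁₃ − θ₁₂)) = 6375·arcsin(0.81456·sin(40.613°)) = 3562.853 km
|dₓₜ| = 3562.853 km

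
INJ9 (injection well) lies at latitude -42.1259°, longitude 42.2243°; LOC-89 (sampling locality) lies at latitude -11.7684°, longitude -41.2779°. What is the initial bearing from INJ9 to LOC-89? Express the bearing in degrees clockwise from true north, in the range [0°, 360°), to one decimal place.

Δλ = -83.5022°
y = sin Δλ · cos φ₂ = -0.972691
x = cos φ₁ sin φ₂ − sin φ₁ cos φ₂ cos Δλ = -0.076957
θ = atan2(y, x) = -94.5237° → 265.4763° (mod 360°)

265.5°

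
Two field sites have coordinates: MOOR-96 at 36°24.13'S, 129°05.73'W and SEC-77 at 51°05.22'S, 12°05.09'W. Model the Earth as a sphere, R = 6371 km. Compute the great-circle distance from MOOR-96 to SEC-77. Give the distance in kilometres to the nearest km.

8515 km

MOOR-96: φ = -36.40217°, λ = -129.09550°
SEC-77: φ = -51.08700°, λ = -12.08483°
Δφ = -14.6848°,  Δλ = 117.0107°
a = sin²(Δφ/2) + cos φ₁ cos φ₂ sin²(Δλ/2) = 0.383923
c = 2·arcsin(√a) = 1.336504 rad = 76.5760°
d = R·c = 6371 × 1.336504 = 8514.9 km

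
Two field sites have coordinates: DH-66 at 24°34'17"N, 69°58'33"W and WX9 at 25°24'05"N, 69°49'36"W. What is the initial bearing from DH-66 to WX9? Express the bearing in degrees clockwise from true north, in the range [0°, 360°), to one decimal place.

9.2°

DH-66: φ = +24.57139°, λ = -69.97583°
WX9: φ = +25.40139°, λ = -69.82667°
Δλ = 0.1492°
y = sin Δλ · cos φ₂ = 0.002352
x = cos φ₁ sin φ₂ − sin φ₁ cos φ₂ cos Δλ = 0.014487
θ = atan2(y, x) = 9.2207° → 9.2207° (mod 360°)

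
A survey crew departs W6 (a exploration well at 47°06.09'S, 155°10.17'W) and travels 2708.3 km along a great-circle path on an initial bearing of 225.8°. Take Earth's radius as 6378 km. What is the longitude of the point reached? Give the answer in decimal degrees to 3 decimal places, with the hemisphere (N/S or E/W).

169.052°E

W6: φ = -47.10150°, λ = -155.16950°
δ = d/R = 2708.3/6378 = 0.424632 rad
φ₂ = arcsin(sin φ₁ cos δ + cos φ₁ sin δ cos θ)
   = arcsin(-0.73256·0.91119 + 0.68070·0.41199·-0.69717) = -59.65677°
λ₂ = λ₁ + atan2(sin θ sin δ cos φ₁, cos δ − sin φ₁ sin φ₂) = 169.05172°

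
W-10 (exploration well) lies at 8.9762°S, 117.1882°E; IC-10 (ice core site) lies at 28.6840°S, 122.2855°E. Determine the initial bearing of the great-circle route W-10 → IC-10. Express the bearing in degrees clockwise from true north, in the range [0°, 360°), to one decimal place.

167.0°

Δλ = 5.0973°
y = sin Δλ · cos φ₂ = 0.077944
x = cos φ₁ sin φ₂ − sin φ₁ cos φ₂ cos Δλ = -0.337765
θ = atan2(y, x) = 167.0057° → 167.0057° (mod 360°)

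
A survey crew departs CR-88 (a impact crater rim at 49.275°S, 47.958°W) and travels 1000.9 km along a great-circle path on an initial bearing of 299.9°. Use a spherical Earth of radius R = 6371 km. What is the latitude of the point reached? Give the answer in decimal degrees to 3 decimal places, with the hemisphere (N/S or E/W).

44.237°S

δ = d/R = 1000.9/6371 = 0.157102 rad
φ₂ = arcsin(sin φ₁ cos δ + cos φ₁ sin δ cos θ)
   = arcsin(-0.75785·0.98768 + 0.65243·0.15646·0.49849) = -44.23736°
λ₂ = λ₁ + atan2(sin θ sin δ cos φ₁, cos δ − sin φ₁ sin φ₂) = -58.87051°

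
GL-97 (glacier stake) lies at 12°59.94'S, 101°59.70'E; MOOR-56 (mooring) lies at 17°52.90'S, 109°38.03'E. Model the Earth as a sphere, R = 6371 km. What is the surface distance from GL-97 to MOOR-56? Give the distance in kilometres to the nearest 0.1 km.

GL-97: φ = -12.99900°, λ = +101.99500°
MOOR-56: φ = -17.88167°, λ = +109.63383°
Δφ = -4.8827°,  Δλ = 7.6388°
a = sin²(Δφ/2) + cos φ₁ cos φ₂ sin²(Δλ/2) = 0.005929
c = 2·arcsin(√a) = 0.154153 rad = 8.8323°
d = R·c = 6371 × 0.154153 = 982.1 km

982.1 km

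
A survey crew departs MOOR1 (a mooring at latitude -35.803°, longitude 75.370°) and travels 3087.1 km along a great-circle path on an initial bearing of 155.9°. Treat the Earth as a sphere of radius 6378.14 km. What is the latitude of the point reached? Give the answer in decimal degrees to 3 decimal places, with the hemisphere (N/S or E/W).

δ = d/R = 3087.1/6378.14 = 0.484013 rad
φ₂ = arcsin(sin φ₁ cos δ + cos φ₁ sin δ cos θ)
   = arcsin(-0.58500·0.88513 + 0.81103·0.46533·-0.91283) = -59.57687°
λ₂ = λ₁ + atan2(sin θ sin δ cos φ₁, cos δ − sin φ₁ sin φ₂) = 97.40860°

59.577°S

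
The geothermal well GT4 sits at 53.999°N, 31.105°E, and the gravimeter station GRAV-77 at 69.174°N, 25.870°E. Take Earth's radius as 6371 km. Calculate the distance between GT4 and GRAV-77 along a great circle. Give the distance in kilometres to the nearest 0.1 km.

1708.5 km

Δφ = 15.1750°,  Δλ = -5.2350°
a = sin²(Δφ/2) + cos φ₁ cos φ₂ sin²(Δλ/2) = 0.017870
c = 2·arcsin(√a) = 0.268164 rad = 15.3646°
d = R·c = 6371 × 0.268164 = 1708.5 km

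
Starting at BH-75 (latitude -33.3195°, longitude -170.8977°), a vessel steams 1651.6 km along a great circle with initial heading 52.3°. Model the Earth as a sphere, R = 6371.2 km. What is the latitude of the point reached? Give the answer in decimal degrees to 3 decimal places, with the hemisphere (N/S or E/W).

23.576°S

δ = d/R = 1651.6/6371.2 = 0.259229 rad
φ₂ = arcsin(sin φ₁ cos δ + cos φ₁ sin δ cos θ)
   = arcsin(-0.54931·0.96659 + 0.83562·0.25634·0.61153) = -23.57600°
λ₂ = λ₁ + atan2(sin θ sin δ cos φ₁, cos δ − sin φ₁ sin φ₂) = -158.11291°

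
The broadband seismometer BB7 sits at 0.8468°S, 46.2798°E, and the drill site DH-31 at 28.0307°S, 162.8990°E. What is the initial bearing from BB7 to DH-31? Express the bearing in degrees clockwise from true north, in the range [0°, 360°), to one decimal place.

Δλ = 116.6192°
y = sin Δλ · cos φ₂ = 0.789134
x = cos φ₁ sin φ₂ − sin φ₁ cos φ₂ cos Δλ = -0.475738
θ = atan2(y, x) = 121.0842° → 121.0842° (mod 360°)

121.1°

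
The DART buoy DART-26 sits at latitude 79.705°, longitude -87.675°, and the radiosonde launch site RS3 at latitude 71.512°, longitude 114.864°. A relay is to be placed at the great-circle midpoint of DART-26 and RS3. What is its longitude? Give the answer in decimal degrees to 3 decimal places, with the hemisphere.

Bx = cos φ₂ cos Δλ = -0.292885,  By = cos φ₂ sin Δλ = -0.121551
φₘ = atan2(sin φ₁ + sin φ₂, √((cos φ₁ + Bx)² + By²)) = 85.06748°
λₘ = λ₁ + atan2(By, cos φ₁ + Bx) = 139.11871°

139.119°E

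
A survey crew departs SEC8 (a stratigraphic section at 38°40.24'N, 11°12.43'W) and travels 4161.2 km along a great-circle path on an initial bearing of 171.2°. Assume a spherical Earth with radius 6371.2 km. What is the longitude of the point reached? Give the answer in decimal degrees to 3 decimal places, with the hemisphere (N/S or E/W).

5.871°W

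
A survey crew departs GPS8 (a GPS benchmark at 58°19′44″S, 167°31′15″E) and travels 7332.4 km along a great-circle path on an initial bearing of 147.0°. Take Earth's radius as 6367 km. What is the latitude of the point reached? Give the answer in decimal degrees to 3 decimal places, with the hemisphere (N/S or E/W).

GPS8: φ = -58.32889°, λ = +167.52083°
δ = d/R = 7332.4/6367 = 1.151626 rad
φ₂ = arcsin(sin φ₁ cos δ + cos φ₁ sin δ cos θ)
   = arcsin(-0.85108·0.40700 + 0.52504·0.91343·-0.83867) = -48.46985°
λ₂ = λ₁ + atan2(sin θ sin δ cos φ₁, cos δ − sin φ₁ sin φ₂) = -61.09925°

48.470°S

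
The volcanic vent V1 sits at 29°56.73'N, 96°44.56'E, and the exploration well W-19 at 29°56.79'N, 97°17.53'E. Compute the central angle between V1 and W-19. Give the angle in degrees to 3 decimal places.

0.476°

V1: φ = +29.94550°, λ = +96.74267°
W-19: φ = +29.94650°, λ = +97.29217°
Δφ = 0.0010°,  Δλ = 0.5495°
a = sin²(Δφ/2) + cos φ₁ cos φ₂ sin²(Δλ/2) = 0.000017
c = 2·arcsin(√a) = 0.008310 rad = 0.4761°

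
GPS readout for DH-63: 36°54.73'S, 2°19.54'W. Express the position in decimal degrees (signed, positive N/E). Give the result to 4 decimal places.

-36.9122°, -2.3257°

lat: 36.9122° S → -36.9122°
lon: 2.3257° W → -2.3257°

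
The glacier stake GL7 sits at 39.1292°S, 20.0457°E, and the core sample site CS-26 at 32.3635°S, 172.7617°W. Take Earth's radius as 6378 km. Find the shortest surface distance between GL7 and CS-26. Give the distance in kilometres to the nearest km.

Δφ = 6.7657°,  Δλ = 167.1926°
a = sin²(Δφ/2) + cos φ₁ cos φ₂ sin²(Δλ/2) = 0.650562
c = 2·arcsin(√a) = 1.876667 rad = 107.5251°
d = R·c = 6378 × 1.876667 = 11969.4 km

11969 km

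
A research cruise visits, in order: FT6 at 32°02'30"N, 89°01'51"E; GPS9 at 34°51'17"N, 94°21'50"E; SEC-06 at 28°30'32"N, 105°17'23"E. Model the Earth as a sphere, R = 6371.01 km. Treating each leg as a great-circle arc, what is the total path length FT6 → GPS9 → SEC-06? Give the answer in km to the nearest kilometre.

FT6: φ = +32.04167°, λ = +89.03083°
GPS9: φ = +34.85472°, λ = +94.36389°
SEC-06: φ = +28.50889°, λ = +105.28972°
FT6→GPS9: c = 0.091859 rad, d = 585.24 km
GPS9→SEC-06: c = 0.196265 rad, d = 1250.41 km
Total = 585.24 + 1250.41 = 1835.64 km

1836 km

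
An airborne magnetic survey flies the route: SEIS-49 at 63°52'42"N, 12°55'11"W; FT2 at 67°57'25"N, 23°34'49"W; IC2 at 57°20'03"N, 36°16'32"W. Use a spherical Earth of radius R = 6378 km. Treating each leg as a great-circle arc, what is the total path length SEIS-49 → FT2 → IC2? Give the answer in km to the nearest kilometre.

SEIS-49: φ = +63.87833°, λ = -12.91972°
FT2: φ = +67.95694°, λ = -23.58028°
IC2: φ = +57.33417°, λ = -36.27556°
SEIS-49→FT2: c = 0.103821 rad, d = 662.17 km
FT2→IC2: c = 0.210579 rad, d = 1343.08 km
Total = 662.17 + 1343.08 = 2005.25 km

2005 km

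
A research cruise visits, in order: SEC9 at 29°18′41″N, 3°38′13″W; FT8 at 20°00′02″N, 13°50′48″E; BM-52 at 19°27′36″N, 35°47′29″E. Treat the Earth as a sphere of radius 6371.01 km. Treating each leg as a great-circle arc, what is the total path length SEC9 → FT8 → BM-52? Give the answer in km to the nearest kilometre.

4340 km

SEC9: φ = +29.31139°, λ = -3.63694°
FT8: φ = +20.00056°, λ = +13.84667°
BM-52: φ = +19.46000°, λ = +35.79139°
SEC9→FT8: c = 0.320836 rad, d = 2044.05 km
FT8→BM-52: c = 0.360389 rad, d = 2296.04 km
Total = 2044.05 + 2296.04 = 4340.09 km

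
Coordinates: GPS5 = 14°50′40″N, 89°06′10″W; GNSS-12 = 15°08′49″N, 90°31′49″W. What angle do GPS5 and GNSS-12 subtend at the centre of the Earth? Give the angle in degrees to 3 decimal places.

GPS5: φ = +14.84444°, λ = -89.10278°
GNSS-12: φ = +15.14694°, λ = -90.53028°
Δφ = 0.3025°,  Δλ = -1.4275°
a = sin²(Δφ/2) + cos φ₁ cos φ₂ sin²(Δλ/2) = 0.000152
c = 2·arcsin(√a) = 0.024638 rad = 1.4117°

1.412°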